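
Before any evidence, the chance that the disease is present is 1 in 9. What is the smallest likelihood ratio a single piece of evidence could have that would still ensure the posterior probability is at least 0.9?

Prior odds = (1/9)/(8/9) = 0.125.
Target odds = 0.9/0.1 = 9.
Required Bayes factor = 9 ÷ 0.125 = 72.

72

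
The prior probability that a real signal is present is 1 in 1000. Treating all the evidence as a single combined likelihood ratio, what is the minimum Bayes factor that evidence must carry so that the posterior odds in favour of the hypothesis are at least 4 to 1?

3996

Prior odds = 0.001/0.999 = 1/999.
Target odds = 4.
Required Bayes factor = 4 ÷ (1/999) = 3996.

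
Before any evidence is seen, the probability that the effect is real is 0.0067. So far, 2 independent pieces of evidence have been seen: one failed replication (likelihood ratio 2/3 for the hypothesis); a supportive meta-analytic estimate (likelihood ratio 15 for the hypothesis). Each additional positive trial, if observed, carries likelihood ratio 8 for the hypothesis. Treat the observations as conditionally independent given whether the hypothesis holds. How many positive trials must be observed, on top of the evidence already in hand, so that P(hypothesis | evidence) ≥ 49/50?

Prior odds = 0.0067/0.9933 = 67/9933.
Combined Bayes factor of the evidence already in hand = (2/3) × 15 = 10.
Odds after that evidence = (67/9933) × 10 = 670/9933.
Target odds = 0.98/0.02 = 49.
Need 8ⁿ ≥ 49 ÷ (670/9933) = 486717/670.
8³ = 512 falls short of 486717/670 but 8⁴ = 4096 reaches it, so n = 4.

4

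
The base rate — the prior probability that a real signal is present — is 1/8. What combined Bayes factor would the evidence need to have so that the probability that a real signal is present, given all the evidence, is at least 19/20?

Prior odds = 0.125/0.875 = 1/7.
Target odds = 0.95/0.05 = 19.
Required Bayes factor = 19 ÷ (1/7) = 133.

133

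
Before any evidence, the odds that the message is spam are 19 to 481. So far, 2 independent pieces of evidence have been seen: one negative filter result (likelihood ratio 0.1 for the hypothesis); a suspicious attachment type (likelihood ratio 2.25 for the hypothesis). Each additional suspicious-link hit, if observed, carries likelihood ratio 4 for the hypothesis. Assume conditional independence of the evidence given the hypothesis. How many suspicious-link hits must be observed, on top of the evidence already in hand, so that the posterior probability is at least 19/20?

6

Prior odds = 19/481.
Combined Bayes factor of the evidence already in hand = 0.1 × 2.25 = 0.225.
Odds after that evidence = (19/481) × 0.225 = 171/19240.
Target odds = 0.95/0.05 = 19.
Need 4ⁿ ≥ 19 ÷ (171/19240) = 19240/9.
4⁵ = 1024 falls short of 19240/9 but 4⁶ = 4096 reaches it, so n = 6.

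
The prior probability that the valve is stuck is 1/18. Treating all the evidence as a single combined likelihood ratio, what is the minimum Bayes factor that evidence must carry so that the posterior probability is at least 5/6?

85

Prior odds = (1/18)/(17/18) = 1/17.
Target odds = (5/6)/(1/6) = 5.
Required Bayes factor = 5 ÷ (1/17) = 85.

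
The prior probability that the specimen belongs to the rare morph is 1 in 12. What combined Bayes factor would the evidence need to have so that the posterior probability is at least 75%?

Prior odds = (1/12)/(11/12) = 1/11.
Target odds = 0.75/0.25 = 3.
Required Bayes factor = 3 ÷ (1/11) = 33.

33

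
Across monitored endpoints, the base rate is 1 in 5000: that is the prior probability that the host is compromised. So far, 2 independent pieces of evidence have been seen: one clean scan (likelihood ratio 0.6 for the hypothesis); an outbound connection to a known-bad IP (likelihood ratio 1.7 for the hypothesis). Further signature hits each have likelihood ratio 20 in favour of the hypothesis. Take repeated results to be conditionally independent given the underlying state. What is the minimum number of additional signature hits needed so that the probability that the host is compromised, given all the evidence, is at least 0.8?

4

Prior odds = 0.0002/0.9998 = 1/4999.
Combined Bayes factor of the evidence already in hand = 0.6 × 1.7 = 1.02.
Odds after that evidence = (1/4999) × 1.02 = 51/249950.
Target odds = 0.8/0.2 = 4.
Need 20ⁿ ≥ 4 ÷ (51/249950) = 999800/51.
20³ = 8000 falls short of 999800/51 but 20⁴ = 160000 reaches it, so n = 4.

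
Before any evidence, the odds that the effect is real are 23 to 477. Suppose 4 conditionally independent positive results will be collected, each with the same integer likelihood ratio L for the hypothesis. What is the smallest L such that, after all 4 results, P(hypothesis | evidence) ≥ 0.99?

Prior odds = 23/477.
Target odds = 0.99/0.01 = 99.
Need L⁴ ≥ 99 ÷ (23/477) = 47223/23.
6⁴ = 1296 < 47223/23 ≤ 2401 = 7⁴, so L = 7.

7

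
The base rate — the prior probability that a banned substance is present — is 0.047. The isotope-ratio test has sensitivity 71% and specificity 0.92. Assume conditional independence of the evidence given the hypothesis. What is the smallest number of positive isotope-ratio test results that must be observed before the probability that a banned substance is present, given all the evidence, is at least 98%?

Prior odds = 0.047/0.953 = 47/953.
False-positive rate = 1 − 0.92 = 0.08; likelihood ratio of a positive = 0.71/0.08 = 8.875.
Target posterior odds = 0.98/0.02 = 49.
Need (47/953) × 8.875ⁿ ≥ 49, i.e. 8.875ⁿ ≥ 46697/47.
8.875³ = 357911/512 falls short of 46697/47 but 8.875⁴ = 25411681/4096 reaches it, so n = 4.

4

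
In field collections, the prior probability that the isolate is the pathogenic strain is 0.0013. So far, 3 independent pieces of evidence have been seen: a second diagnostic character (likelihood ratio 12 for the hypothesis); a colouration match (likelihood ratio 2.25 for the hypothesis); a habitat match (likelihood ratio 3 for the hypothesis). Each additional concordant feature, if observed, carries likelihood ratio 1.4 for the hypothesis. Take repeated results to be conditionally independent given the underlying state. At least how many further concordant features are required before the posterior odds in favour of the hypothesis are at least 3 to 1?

Prior odds = 0.0013/0.9987 = 13/9987.
Combined Bayes factor of the evidence already in hand = 12 × 2.25 × 3 = 81.
Odds after that evidence = (13/9987) × 81 = 351/3329.
Target odds = 3.
Need 1.4ⁿ ≥ 3 ÷ (351/3329) = 3329/117.
1.4⁹ = 40353607/1953125 falls short of 3329/117 but 1.4¹⁰ = 282475249/9765625 reaches it, so n = 10.

10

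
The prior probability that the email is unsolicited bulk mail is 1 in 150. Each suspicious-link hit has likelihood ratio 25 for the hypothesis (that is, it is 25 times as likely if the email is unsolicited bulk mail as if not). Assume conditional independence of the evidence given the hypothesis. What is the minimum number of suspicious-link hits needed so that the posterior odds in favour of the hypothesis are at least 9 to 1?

3

Prior odds: (1/150) ÷ (149/150) = 1/149.
Likelihood ratio per suspicious-link hit = 25.
Target odds = 9.
Require 25ⁿ ≥ 9 ÷ (1/149) = 1341.
25² = 625 falls short of 1341 but 25³ = 15625 reaches it, so n = 3.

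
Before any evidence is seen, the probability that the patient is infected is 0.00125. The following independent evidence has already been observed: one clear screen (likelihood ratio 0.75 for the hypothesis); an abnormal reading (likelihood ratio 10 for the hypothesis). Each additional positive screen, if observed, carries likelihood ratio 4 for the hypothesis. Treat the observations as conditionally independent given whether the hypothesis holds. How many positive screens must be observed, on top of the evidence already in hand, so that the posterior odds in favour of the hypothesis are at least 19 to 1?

6

Prior odds = 0.00125/0.99875 = 1/799.
Combined Bayes factor of the evidence already in hand = 0.75 × 10 = 7.5.
Odds after that evidence = (1/799) × 7.5 = 15/1598.
Target odds = 19.
Need 4ⁿ ≥ 19 ÷ (15/1598) = 30362/15.
4⁵ = 1024 falls short of 30362/15 but 4⁶ = 4096 reaches it, so n = 6.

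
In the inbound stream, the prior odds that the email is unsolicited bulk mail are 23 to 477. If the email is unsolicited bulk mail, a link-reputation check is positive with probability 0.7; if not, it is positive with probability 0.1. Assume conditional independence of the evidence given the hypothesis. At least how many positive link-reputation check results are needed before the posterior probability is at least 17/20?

Prior odds = 23/477.
Likelihood ratio of a positive = 0.7/0.1 = 7.
Target odds: 0.85 ÷ 0.15 = 17/3.
Need (23/477) × 7ⁿ ≥ 17/3, i.e. 7ⁿ ≥ 2703/23.
7² = 49 falls short of 2703/23 but 7³ = 343 reaches it, so n = 3.

3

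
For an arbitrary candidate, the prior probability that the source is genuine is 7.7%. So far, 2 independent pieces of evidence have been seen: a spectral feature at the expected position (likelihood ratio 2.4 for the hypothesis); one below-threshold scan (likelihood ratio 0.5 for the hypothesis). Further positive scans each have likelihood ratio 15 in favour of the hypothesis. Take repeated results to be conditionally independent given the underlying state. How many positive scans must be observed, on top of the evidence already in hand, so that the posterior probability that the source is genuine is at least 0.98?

3

Prior odds = 0.077/0.923 = 77/923.
Combined Bayes factor of the evidence already in hand = 2.4 × 0.5 = 1.2.
Odds after that evidence = (77/923) × 1.2 = 462/4615.
Target odds = 0.98/0.02 = 49.
Need 15ⁿ ≥ 49 ÷ (462/4615) = 32305/66.
15² = 225 falls short of 32305/66 but 15³ = 3375 reaches it, so n = 3.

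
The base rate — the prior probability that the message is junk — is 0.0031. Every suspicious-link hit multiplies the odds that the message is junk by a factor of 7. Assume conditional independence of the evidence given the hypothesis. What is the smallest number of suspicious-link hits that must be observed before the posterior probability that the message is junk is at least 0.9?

Prior odds: 0.0031 ÷ 0.9969 = 31/9969.
Likelihood ratio per suspicious-link hit = 7.
Target posterior odds = 0.9/0.1 = 9.
Require 7ⁿ ≥ 9 ÷ (31/9969) = 89721/31.
7⁴ = 2401 falls short of 89721/31 but 7⁵ = 16807 reaches it, so n = 5.

5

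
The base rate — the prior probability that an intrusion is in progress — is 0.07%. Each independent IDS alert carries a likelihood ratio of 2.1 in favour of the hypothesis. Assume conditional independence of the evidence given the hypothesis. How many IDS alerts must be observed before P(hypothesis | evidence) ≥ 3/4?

12

Prior odds: 0.0007 ÷ 0.9993 = 7/9993.
Likelihood ratio per IDS alert = 2.1.
Target odds: 0.75 ÷ 0.25 = 3.
Need (7/9993) × 2.1ⁿ ≥ 3, i.e. 2.1ⁿ ≥ 29979/7.
2.1¹¹ ≈3502.78 falls short of 29979/7 but 2.1¹² ≈7355.83 reaches it, so n = 12.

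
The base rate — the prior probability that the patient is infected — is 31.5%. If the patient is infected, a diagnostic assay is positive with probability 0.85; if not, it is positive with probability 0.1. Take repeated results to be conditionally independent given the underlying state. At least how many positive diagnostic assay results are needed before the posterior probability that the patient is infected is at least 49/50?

3

Prior odds: 0.315 ÷ 0.685 = 63/137.
Likelihood ratio of a positive = 0.85/0.1 = 8.5.
Target odds: 0.98 ÷ 0.02 = 49.
Need (63/137) × 8.5ⁿ ≥ 49, i.e. 8.5ⁿ ≥ 959/9.
8.5² = 72.25 falls short of 959/9 but 8.5³ = 614.125 reaches it, so n = 3.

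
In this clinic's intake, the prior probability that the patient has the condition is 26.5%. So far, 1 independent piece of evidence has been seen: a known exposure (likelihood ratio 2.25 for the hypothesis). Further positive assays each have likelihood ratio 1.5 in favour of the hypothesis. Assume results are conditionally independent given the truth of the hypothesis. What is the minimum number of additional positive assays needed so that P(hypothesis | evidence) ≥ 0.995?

Prior odds = 0.265/0.735 = 53/147.
Bayes factor of the evidence already in hand = 2.25.
Odds after that evidence = (53/147) × 2.25 = 159/196.
Target odds = 0.995/0.005 = 199.
Need 1.5ⁿ ≥ 199 ÷ (159/196) = 39004/159.
1.5¹³ = 1594323/8192 falls short of 39004/159 but 1.5¹⁴ = 4782969/16384 reaches it, so n = 14.

14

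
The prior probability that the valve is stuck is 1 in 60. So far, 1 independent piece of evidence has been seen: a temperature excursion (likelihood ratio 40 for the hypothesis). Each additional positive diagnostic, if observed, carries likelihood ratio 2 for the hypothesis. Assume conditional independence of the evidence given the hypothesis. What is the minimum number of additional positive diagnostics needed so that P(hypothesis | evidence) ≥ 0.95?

Prior odds = (1/60)/(59/60) = 1/59.
Bayes factor of the evidence already in hand = 40.
Odds after that evidence = (1/59) × 40 = 40/59.
Target odds = 0.95/0.05 = 19.
Need 2ⁿ ≥ 19 ÷ (40/59) = 28.025.
2⁴ = 16 falls short of 28.025 but 2⁵ = 32 reaches it, so n = 5.

5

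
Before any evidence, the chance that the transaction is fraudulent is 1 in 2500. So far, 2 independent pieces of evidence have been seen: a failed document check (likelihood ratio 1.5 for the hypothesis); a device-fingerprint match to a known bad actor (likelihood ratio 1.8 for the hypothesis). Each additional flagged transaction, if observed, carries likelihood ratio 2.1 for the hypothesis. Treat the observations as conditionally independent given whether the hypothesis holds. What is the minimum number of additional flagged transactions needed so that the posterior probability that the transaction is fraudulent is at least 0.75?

Prior odds = 0.0004/0.9996 = 1/2499.
Combined Bayes factor of the evidence already in hand = 1.5 × 1.8 = 2.7.
Odds after that evidence = (1/2499) × 2.7 = 9/8330.
Target odds = 0.75/0.25 = 3.
Need 2.1ⁿ ≥ 3 ÷ (9/8330) = 8330/3.
2.1¹⁰ ≈1667.99 falls short of 8330/3 but 2.1¹¹ ≈3502.78 reaches it, so n = 11.

11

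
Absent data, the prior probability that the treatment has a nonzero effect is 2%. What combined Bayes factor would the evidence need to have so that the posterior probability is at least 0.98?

2401

Prior odds = 0.02/0.98 = 1/49.
Target odds = 0.98/0.02 = 49.
Required Bayes factor = 49 ÷ (1/49) = 2401.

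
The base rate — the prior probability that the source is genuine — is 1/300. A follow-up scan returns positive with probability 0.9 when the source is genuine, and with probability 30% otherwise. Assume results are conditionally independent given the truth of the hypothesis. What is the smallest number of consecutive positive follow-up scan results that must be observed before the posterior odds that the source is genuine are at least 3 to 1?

Prior odds = (1/300)/(299/300) = 1/299.
Likelihood ratio of a positive result = 0.9/0.3 = 3.
Target odds = 3.
Require 3ⁿ ≥ 3 ÷ (1/299) = 897.
3⁶ = 729 falls short of 897 but 3⁷ = 2187 reaches it, so n = 7.

7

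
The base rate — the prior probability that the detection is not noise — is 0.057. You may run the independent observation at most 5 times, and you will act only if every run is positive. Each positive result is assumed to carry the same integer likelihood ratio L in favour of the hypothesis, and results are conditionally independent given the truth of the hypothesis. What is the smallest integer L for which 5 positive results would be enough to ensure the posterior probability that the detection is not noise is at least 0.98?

Prior odds = 0.057/0.943 = 57/943.
Target odds = 0.98/0.02 = 49.
Need L⁵ ≥ 49 ÷ (57/943) = 46207/57.
3⁵ = 243 < 46207/57 ≤ 1024 = 4⁵, so L = 4.

4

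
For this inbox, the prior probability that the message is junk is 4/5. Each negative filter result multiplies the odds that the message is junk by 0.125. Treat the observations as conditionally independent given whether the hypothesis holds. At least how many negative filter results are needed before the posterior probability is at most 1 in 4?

2

Prior odds = 0.8/0.2 = 4.
Likelihood ratio per negative filter result = 0.125.
Target odds: 0.25 ÷ 0.75 = 1/3.
Require 0.125ⁿ ≤ 1/3 ÷ 4 = 1/12.
0.125¹ = 0.125 is still above 1/12 but 0.125² = 0.015625 is at or below it, so n = 2.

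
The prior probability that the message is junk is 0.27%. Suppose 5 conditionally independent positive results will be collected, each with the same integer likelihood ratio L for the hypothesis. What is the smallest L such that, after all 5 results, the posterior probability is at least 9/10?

Prior odds = 0.0027/0.9973 = 27/9973.
Target odds = 0.9/0.1 = 9.
Need L⁵ ≥ 9 ÷ (27/9973) = 9973/3.
5⁵ = 3125 < 9973/3 ≤ 7776 = 6⁵, so L = 6.

6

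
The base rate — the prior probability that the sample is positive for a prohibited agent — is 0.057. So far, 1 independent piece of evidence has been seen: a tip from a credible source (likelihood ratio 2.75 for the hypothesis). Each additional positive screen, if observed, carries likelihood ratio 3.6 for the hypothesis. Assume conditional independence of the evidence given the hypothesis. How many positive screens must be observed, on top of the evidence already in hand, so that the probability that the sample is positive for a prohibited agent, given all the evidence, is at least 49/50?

Prior odds = 0.057/0.943 = 57/943.
Bayes factor of the evidence already in hand = 2.75.
Odds after that evidence = (57/943) × 2.75 = 627/3772.
Target odds = 0.98/0.02 = 49.
Need 3.6ⁿ ≥ 49 ÷ (627/3772) = 184828/627.
3.6⁴ = 167.9616 falls short of 184828/627 but 3.6⁵ = 604.66176 reaches it, so n = 5.

5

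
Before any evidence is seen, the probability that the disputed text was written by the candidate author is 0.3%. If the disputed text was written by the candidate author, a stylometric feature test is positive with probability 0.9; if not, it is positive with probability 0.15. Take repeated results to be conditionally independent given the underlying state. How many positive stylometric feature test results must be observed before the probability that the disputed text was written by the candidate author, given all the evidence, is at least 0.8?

Prior odds: 0.003 ÷ 0.997 = 3/997.
Likelihood ratio of a positive = 0.9/0.15 = 6.
Target odds: 0.8 ÷ 0.2 = 4.
Require 6ⁿ ≥ 4 ÷ (3/997) = 3988/3.
6⁴ = 1296 falls short of 3988/3 but 6⁵ = 7776 reaches it, so n = 5.

5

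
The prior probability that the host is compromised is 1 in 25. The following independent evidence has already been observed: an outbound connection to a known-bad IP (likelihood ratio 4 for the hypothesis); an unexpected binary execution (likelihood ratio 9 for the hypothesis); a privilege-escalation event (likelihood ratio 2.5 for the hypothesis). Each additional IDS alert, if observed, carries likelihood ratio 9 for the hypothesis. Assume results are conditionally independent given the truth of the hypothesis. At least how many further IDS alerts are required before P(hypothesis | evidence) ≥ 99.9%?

Prior odds = 0.04/0.96 = 1/24.
Combined Bayes factor of the evidence already in hand = 4 × 9 × 2.5 = 90.
Odds after that evidence = (1/24) × 90 = 3.75.
Target odds = 0.999/0.001 = 999.
Need 9ⁿ ≥ 999 ÷ 3.75 = 266.4.
9² = 81 falls short of 266.4 but 9³ = 729 reaches it, so n = 3.

3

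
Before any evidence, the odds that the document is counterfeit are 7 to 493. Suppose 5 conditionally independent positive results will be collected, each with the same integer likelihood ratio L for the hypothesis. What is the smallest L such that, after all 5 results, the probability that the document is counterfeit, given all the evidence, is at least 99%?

Prior odds = 7/493.
Target odds = 0.99/0.01 = 99.
Need L⁵ ≥ 99 ÷ (7/493) = 48807/7.
5⁵ = 3125 < 48807/7 ≤ 7776 = 6⁵, so L = 6.

6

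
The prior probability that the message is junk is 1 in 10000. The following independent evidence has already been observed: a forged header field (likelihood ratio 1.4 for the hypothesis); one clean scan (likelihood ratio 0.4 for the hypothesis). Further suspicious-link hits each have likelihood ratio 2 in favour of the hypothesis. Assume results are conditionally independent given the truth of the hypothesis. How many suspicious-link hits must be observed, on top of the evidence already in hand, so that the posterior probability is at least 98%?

20

Prior odds = 0.0001/0.9999 = 1/9999.
Combined Bayes factor of the evidence already in hand = 1.4 × 0.4 = 0.56.
Odds after that evidence = (1/9999) × 0.56 = 14/249975.
Target odds = 0.98/0.02 = 49.
Need 2ⁿ ≥ 49 ÷ (14/249975) = 874912.5.
2¹⁹ = 524288 falls short of 874912.5 but 2²⁰ = 1048576 reaches it, so n = 20.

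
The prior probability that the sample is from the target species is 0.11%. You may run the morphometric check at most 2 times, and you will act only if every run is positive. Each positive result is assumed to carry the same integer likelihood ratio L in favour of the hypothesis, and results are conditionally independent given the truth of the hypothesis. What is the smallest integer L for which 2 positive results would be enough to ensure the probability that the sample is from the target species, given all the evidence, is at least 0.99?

Prior odds = 0.0011/0.9989 = 11/9989.
Target odds = 0.99/0.01 = 99.
Need L² ≥ 99 ÷ (11/9989) = 89901.
299² = 89401 < 89901 ≤ 90000 = 300², so L = 300.

300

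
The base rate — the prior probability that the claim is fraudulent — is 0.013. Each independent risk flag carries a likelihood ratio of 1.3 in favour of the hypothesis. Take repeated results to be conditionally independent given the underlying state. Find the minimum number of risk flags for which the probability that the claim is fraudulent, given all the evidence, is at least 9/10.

Prior odds = 0.013/0.987 = 13/987.
Likelihood ratio per risk flag = 1.3.
Target odds: 0.9 ÷ 0.1 = 9.
Require 1.3ⁿ ≥ 9 ÷ (13/987) = 8883/13.
1.3²⁴ ≈542.801 falls short of 8883/13 but 1.3²⁵ ≈705.641 reaches it, so n = 25.

25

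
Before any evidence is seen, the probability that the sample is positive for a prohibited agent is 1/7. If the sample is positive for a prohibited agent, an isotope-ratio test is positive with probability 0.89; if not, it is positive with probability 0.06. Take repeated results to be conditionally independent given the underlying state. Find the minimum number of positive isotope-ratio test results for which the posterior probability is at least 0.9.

2

Prior odds: (1/7) ÷ (6/7) = 1/6.
Likelihood ratio of a positive = 0.89/0.06 = 89/6.
Target odds: 0.9 ÷ 0.1 = 9.
Need (1/6) × (89/6)ⁿ ≥ 9, i.e. (89/6)ⁿ ≥ 54.
(89/6)¹ = 89/6 falls short of 54 but (89/6)² = 7921/36 reaches it, so n = 2.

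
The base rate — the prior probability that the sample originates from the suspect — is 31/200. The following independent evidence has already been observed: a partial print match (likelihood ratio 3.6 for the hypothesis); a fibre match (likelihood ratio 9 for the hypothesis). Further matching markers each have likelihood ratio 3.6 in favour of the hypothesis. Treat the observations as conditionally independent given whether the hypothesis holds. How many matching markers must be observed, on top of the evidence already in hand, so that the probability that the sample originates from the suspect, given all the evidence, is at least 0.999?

Prior odds = 0.155/0.845 = 31/169.
Combined Bayes factor of the evidence already in hand = 3.6 × 9 = 32.4.
Odds after that evidence = (31/169) × 32.4 = 5022/845.
Target odds = 0.999/0.001 = 999.
Need 3.6ⁿ ≥ 999 ÷ (5022/845) = 31265/186.
3.6⁴ = 167.9616 falls short of 31265/186 but 3.6⁵ = 604.66176 reaches it, so n = 5.

5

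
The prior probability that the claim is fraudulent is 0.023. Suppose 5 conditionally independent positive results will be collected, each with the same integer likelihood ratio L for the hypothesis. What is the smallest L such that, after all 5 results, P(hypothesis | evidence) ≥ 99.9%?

9

Prior odds = 0.023/0.977 = 23/977.
Target odds = 0.999/0.001 = 999.
Need L⁵ ≥ 999 ÷ (23/977) = 976023/23.
8⁵ = 32768 < 976023/23 ≤ 59049 = 9⁵, so L = 9.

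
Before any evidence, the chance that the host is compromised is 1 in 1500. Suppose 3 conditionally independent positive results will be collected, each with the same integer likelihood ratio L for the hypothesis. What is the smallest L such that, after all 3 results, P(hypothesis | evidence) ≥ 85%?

Prior odds = (1/1500)/(1499/1500) = 1/1499.
Target odds = 0.85/0.15 = 17/3.
Need L³ ≥ 17/3 ÷ (1/1499) = 25483/3.
20³ = 8000 < 25483/3 ≤ 9261 = 21³, so L = 21.

21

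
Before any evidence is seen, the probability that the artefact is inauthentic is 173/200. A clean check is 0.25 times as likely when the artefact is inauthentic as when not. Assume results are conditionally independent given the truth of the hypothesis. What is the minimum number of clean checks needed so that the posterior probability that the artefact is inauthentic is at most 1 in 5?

Prior odds = 0.865/0.135 = 173/27.
Likelihood ratio per clean check = 0.25.
Target posterior odds = 0.2/0.8 = 0.25.
Require 0.25ⁿ ≤ 0.25 ÷ (173/27) = 27/692.
0.25² = 0.0625 is still above 27/692 but 0.25³ = 0.015625 is at or below it, so n = 3.

3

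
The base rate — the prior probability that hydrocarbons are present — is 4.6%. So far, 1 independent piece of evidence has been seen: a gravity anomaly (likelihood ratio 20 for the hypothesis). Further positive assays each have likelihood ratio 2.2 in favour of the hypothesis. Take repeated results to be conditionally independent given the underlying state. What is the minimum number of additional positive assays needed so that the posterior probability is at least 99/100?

Prior odds = 0.046/0.954 = 23/477.
Bayes factor of the evidence already in hand = 20.
Odds after that evidence = (23/477) × 20 = 460/477.
Target odds = 0.99/0.01 = 99.
Need 2.2ⁿ ≥ 99 ÷ (460/477) = 47223/460.
2.2⁵ = 51.53632 falls short of 47223/460 but 2.2⁶ = 1771561/15625 reaches it, so n = 6.

6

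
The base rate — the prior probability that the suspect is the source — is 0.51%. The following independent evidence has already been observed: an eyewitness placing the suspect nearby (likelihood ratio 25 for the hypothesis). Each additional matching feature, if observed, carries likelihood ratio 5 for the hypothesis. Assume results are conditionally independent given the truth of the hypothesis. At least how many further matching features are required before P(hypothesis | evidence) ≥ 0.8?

3

Prior odds = 0.0051/0.9949 = 51/9949.
Bayes factor of the evidence already in hand = 25.
Odds after that evidence = (51/9949) × 25 = 1275/9949.
Target odds = 0.8/0.2 = 4.
Need 5ⁿ ≥ 4 ÷ (1275/9949) = 39796/1275.
5² = 25 falls short of 39796/1275 but 5³ = 125 reaches it, so n = 3.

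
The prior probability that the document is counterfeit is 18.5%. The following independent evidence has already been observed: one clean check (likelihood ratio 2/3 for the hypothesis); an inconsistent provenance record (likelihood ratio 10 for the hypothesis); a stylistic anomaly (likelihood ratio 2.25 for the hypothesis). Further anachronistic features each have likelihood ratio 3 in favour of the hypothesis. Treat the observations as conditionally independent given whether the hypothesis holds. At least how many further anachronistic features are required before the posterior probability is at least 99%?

4

Prior odds = 0.185/0.815 = 37/163.
Combined Bayes factor of the evidence already in hand = (2/3) × 10 × 2.25 = 15.
Odds after that evidence = (37/163) × 15 = 555/163.
Target odds = 0.99/0.01 = 99.
Need 3ⁿ ≥ 99 ÷ (555/163) = 5379/185.
3³ = 27 falls short of 5379/185 but 3⁴ = 81 reaches it, so n = 4.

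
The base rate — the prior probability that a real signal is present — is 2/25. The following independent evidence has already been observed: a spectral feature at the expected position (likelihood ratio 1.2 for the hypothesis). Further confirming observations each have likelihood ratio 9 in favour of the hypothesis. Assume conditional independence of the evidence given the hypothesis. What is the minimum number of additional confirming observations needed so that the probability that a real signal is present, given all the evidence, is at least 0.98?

Prior odds = 0.08/0.92 = 2/23.
Bayes factor of the evidence already in hand = 1.2.
Odds after that evidence = (2/23) × 1.2 = 12/115.
Target odds = 0.98/0.02 = 49.
Need 9ⁿ ≥ 49 ÷ (12/115) = 5635/12.
9² = 81 falls short of 5635/12 but 9³ = 729 reaches it, so n = 3.

3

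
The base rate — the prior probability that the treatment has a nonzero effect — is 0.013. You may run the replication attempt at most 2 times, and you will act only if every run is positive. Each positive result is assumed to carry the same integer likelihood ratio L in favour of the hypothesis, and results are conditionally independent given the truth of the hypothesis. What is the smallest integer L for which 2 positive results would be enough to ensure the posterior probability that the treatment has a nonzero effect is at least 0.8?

18

Prior odds = 0.013/0.987 = 13/987.
Target odds = 0.8/0.2 = 4.
Need L² ≥ 4 ÷ (13/987) = 3948/13.
17² = 289 < 3948/13 ≤ 324 = 18², so L = 18.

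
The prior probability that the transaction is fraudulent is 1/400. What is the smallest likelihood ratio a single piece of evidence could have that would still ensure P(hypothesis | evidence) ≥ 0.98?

Prior odds = 0.0025/0.9975 = 1/399.
Target odds = 0.98/0.02 = 49.
Required Bayes factor = 49 ÷ (1/399) = 19551.

19551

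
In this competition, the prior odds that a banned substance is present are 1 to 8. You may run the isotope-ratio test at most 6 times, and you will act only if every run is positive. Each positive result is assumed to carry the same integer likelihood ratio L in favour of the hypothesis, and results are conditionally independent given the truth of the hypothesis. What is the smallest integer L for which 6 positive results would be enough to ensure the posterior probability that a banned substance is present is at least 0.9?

3

Prior odds = 0.125.
Target odds = 0.9/0.1 = 9.
Need L⁶ ≥ 9 ÷ 0.125 = 72.
2⁶ = 64 < 72 ≤ 729 = 3⁶, so L = 3.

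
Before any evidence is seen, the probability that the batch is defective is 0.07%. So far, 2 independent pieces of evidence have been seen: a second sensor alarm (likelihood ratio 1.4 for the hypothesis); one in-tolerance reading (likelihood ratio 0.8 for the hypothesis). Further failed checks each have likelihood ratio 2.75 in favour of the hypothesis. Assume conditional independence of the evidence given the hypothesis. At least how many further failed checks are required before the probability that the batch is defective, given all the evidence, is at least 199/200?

13

Prior odds = 0.0007/0.9993 = 7/9993.
Combined Bayes factor of the evidence already in hand = 1.4 × 0.8 = 1.12.
Odds after that evidence = (7/9993) × 1.12 = 196/249825.
Target odds = 0.995/0.005 = 199.
Need 2.75ⁿ ≥ 199 ÷ (196/249825) = 49715175/196.
2.75¹² ≈187065 falls short of 49715175/196 but 2.75¹³ ≈514428 reaches it, so n = 13.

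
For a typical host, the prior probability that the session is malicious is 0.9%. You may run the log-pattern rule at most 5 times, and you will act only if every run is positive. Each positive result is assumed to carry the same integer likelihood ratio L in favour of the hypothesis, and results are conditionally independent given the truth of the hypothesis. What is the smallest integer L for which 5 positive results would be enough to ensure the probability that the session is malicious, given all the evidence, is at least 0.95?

Prior odds = 0.009/0.991 = 9/991.
Target odds = 0.95/0.05 = 19.
Need L⁵ ≥ 19 ÷ (9/991) = 18829/9.
4⁵ = 1024 < 18829/9 ≤ 3125 = 5⁵, so L = 5.

5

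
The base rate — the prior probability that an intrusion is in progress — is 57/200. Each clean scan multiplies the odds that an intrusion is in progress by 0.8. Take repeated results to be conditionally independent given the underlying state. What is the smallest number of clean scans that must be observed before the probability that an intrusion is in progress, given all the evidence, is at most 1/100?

Prior odds = 0.285/0.715 = 57/143.
Likelihood ratio per clean scan = 0.8.
Target posterior odds = 0.01/0.99 = 1/99.
Need (57/143) × 0.8ⁿ ≤ 1/99, i.e. 0.8ⁿ ≤ 13/513.
0.8¹⁶ ≈0.0281475 is still above 13/513 but 0.8¹⁷ ≈0.022518 is at or below it, so n = 17.

17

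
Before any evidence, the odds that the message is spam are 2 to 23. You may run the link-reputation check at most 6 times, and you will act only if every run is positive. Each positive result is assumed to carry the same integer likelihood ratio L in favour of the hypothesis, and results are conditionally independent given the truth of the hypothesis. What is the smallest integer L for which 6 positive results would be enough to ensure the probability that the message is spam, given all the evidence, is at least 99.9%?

5

Prior odds = 2/23.
Target odds = 0.999/0.001 = 999.
Need L⁶ ≥ 999 ÷ (2/23) = 11488.5.
4⁶ = 4096 < 11488.5 ≤ 15625 = 5⁶, so L = 5.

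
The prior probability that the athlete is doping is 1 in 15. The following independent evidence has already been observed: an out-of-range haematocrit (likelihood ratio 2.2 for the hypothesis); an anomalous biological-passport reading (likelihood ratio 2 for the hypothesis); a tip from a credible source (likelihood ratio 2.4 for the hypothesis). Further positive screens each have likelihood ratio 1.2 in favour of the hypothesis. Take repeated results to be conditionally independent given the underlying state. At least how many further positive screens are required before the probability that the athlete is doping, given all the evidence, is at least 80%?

10

Prior odds = (1/15)/(14/15) = 1/14.
Combined Bayes factor of the evidence already in hand = 2.2 × 2 × 2.4 = 10.56.
Odds after that evidence = (1/14) × 10.56 = 132/175.
Target odds = 0.8/0.2 = 4.
Need 1.2ⁿ ≥ 4 ÷ (132/175) = 175/33.
1.2⁹ = 10077696/1953125 falls short of 175/33 but 1.2¹⁰ = 60466176/9765625 reaches it, so n = 10.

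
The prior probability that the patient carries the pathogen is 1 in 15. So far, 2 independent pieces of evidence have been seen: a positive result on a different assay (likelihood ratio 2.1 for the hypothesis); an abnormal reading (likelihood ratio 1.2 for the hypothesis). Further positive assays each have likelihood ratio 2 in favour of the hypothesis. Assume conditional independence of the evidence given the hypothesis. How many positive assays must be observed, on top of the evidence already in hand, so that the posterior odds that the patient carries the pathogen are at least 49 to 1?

Prior odds = (1/15)/(14/15) = 1/14.
Combined Bayes factor of the evidence already in hand = 2.1 × 1.2 = 2.52.
Odds after that evidence = (1/14) × 2.52 = 0.18.
Target odds = 49.
Need 2ⁿ ≥ 49 ÷ 0.18 = 2450/9.
2⁸ = 256 falls short of 2450/9 but 2⁹ = 512 reaches it, so n = 9.

9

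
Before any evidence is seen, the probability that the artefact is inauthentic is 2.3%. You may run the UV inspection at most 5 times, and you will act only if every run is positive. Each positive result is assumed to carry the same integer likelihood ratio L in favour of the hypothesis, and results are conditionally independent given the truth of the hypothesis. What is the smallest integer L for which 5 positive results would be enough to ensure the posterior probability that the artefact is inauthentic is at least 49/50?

Prior odds = 0.023/0.977 = 23/977.
Target odds = 0.98/0.02 = 49.
Need L⁵ ≥ 49 ÷ (23/977) = 47873/23.
4⁵ = 1024 < 47873/23 ≤ 3125 = 5⁵, so L = 5.

5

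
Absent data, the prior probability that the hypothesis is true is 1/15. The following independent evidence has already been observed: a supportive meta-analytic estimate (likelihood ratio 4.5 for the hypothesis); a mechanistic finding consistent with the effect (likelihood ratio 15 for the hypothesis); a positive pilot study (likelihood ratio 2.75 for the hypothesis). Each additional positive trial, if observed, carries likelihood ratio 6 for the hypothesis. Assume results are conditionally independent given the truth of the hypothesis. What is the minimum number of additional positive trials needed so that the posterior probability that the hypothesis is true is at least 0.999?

3

Prior odds = (1/15)/(14/15) = 1/14.
Combined Bayes factor of the evidence already in hand = 4.5 × 15 × 2.75 = 185.625.
Odds after that evidence = (1/14) × 185.625 = 1485/112.
Target odds = 0.999/0.001 = 999.
Need 6ⁿ ≥ 999 ÷ (1485/112) = 4144/55.
6² = 36 falls short of 4144/55 but 6³ = 216 reaches it, so n = 3.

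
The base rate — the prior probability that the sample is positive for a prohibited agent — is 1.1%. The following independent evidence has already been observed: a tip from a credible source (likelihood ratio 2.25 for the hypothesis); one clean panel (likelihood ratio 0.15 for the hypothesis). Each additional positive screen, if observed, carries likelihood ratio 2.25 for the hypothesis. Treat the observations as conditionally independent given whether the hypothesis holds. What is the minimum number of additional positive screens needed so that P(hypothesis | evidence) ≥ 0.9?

Prior odds = 0.011/0.989 = 11/989.
Combined Bayes factor of the evidence already in hand = 2.25 × 0.15 = 0.3375.
Odds after that evidence = (11/989) × 0.3375 = 297/79120.
Target odds = 0.9/0.1 = 9.
Need 2.25ⁿ ≥ 9 ÷ (297/79120) = 79120/33.
2.25⁹ = 387420489/262144 falls short of 79120/33 but 2.25¹⁰ ≈3325.26 reaches it, so n = 10.

10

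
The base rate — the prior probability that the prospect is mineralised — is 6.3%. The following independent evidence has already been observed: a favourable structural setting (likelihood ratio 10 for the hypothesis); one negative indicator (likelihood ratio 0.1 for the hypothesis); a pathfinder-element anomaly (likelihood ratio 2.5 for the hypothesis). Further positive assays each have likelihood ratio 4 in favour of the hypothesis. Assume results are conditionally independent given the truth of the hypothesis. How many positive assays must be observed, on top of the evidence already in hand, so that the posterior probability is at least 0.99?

5

Prior odds = 0.063/0.937 = 63/937.
Combined Bayes factor of the evidence already in hand = 10 × 0.1 × 2.5 = 2.5.
Odds after that evidence = (63/937) × 2.5 = 315/1874.
Target odds = 0.99/0.01 = 99.
Need 4ⁿ ≥ 99 ÷ (315/1874) = 20614/35.
4⁴ = 256 falls short of 20614/35 but 4⁵ = 1024 reaches it, so n = 5.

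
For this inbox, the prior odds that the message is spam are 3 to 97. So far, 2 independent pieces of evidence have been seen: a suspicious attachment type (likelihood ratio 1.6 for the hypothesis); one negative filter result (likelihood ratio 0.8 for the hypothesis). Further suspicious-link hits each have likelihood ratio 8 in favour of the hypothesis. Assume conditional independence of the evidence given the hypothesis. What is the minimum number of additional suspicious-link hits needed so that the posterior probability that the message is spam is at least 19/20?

Prior odds = 3/97.
Combined Bayes factor of the evidence already in hand = 1.6 × 0.8 = 1.28.
Odds after that evidence = (3/97) × 1.28 = 96/2425.
Target odds = 0.95/0.05 = 19.
Need 8ⁿ ≥ 19 ÷ (96/2425) = 46075/96.
8² = 64 falls short of 46075/96 but 8³ = 512 reaches it, so n = 3.

3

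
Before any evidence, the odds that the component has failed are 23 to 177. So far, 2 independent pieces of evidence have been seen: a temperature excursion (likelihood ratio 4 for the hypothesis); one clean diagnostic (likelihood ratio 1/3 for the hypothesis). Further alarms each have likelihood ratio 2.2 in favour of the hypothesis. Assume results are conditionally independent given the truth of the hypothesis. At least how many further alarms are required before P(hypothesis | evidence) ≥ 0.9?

Prior odds = 23/177.
Combined Bayes factor of the evidence already in hand = 4 × (1/3) = 4/3.
Odds after that evidence = (23/177) × 4/3 = 92/531.
Target odds = 0.9/0.1 = 9.
Need 2.2ⁿ ≥ 9 ÷ (92/531) = 4779/92.
2.2⁵ = 51.53632 falls short of 4779/92 but 2.2⁶ = 1771561/15625 reaches it, so n = 6.

6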